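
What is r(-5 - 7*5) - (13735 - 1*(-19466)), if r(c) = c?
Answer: -33241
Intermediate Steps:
r(-5 - 7*5) - (13735 - 1*(-19466)) = (-5 - 7*5) - (13735 - 1*(-19466)) = (-5 - 35) - (13735 + 19466) = -40 - 1*33201 = -40 - 33201 = -33241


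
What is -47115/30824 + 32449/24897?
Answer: -172814179/767425128 ≈ -0.22519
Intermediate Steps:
-47115/30824 + 32449/24897 = -172814179/767425128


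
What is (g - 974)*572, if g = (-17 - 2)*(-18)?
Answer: -361504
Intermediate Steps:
g = 342 (g = -19*(-18) = 342)
(g - 974)*572 = (342 - 974)*572 = -632*572 = -361504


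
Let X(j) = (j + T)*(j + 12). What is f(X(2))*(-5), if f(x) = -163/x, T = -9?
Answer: -815/98 ≈ -8.3163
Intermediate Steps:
X(j) = (-9 + j)*(12 + j) (X(j) = (j - 9)*(j + 12) = (-9 + j)*(12 + j))
f(X(2))*(-5) = -163/(-108 + 2² + 3*2)*(-5) = -163/(-108 + 4 + 6)*(-5) = -163/(-98)*(-5) = -163*(-1/98)*(-5) = (163/98)*(-5) = -815/98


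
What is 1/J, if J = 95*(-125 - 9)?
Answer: -1/12730 ≈ -7.8555e-5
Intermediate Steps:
J = -12730 (J = 95*(-134) = -12730)
1/J = 1/(-12730) = -1/12730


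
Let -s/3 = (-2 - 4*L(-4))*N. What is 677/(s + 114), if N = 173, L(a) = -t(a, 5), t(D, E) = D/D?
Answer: -677/924 ≈ -0.73268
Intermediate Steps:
t(D, E) = 1
L(a) = -1 (L(a) = -1*1 = -1)
s = -1038 (s = -3*(-2 - 4*(-1))*173 = -3*(-2 + 4)*173 = -6*173 = -3*346 = -1038)
677/(s + 114) = 677/(-1038 + 114) = 677/(-924) = 677*(-1/924) = -677/924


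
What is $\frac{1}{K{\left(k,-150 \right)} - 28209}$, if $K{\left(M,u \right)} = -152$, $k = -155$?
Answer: $- \frac{1}{28361} \approx -3.526 \cdot 10^{-5}$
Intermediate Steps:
$\frac{1}{K{\left(k,-150 \right)} - 28209} = \frac{1}{-152 - 28209} = \frac{1}{-28361} = - \frac{1}{28361}$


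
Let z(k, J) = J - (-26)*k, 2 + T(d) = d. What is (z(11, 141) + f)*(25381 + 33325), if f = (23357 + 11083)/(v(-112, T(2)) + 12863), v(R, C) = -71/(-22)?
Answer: 7140000953414/283057 ≈ 2.5225e+7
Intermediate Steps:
T(d) = -2 + d
v(R, C) = 71/22 (v(R, C) = -71*(-1/22) = 71/22)
z(k, J) = J + 26*k
f = 757680/283057 (f = (23357 + 11083)/(71/22 + 12863) = 34440/(283057/22) = 34440*(22/283057) = 757680/283057 ≈ 2.6768)
(z(11, 141) + f)*(25381 + 33325) = ((141 + 26*11) + 757680/283057)*(25381 + 33325) = ((141 + 286) + 757680/283057)*58706 = (427 + 757680/283057)*58706 = (121623019/283057)*58706 = 7140000953414/283057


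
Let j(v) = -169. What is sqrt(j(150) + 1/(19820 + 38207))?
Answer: 3*I*sqrt(63227263686)/58027 ≈ 13.0*I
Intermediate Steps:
sqrt(j(150) + 1/(19820 + 38207)) = sqrt(-169 + 1/(19820 + 38207)) = sqrt(-169 + 1/58027) = sqrt(-9806562/58027) = 3*I*sqrt(63227263686)/58027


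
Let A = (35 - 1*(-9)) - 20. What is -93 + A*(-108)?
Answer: -2685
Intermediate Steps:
A = 24 (A = (35 + 9) - 20 = 44 - 20 = 24)
-93 + A*(-108) = -93 + 24*(-108) = -93 - 2592 = -2685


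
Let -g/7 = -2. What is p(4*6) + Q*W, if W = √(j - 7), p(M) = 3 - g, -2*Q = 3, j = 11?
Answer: -14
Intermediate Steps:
g = 14 (g = -7*(-2) = 14)
Q = -3/2 (Q = -½*3 = -3/2 ≈ -1.5000)
p(M) = -11 (p(M) = 3 - 1*14 = 3 - 14 = -11)
W = 2 (W = √(11 - 7) = √4 = 2)
p(4*6) + Q*W = -11 - 3/2*2 = -11 - 3 = -14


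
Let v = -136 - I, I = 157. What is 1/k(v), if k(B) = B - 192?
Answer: -1/485 ≈ -0.0020619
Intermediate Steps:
v = -293 (v = -136 - 1*157 = -136 - 157 = -293)
k(B) = -192 + B
1/k(v) = 1/(-192 - 293) = 1/(-485) = -1/485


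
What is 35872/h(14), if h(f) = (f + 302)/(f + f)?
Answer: 251104/79 ≈ 3178.5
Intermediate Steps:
h(f) = (302 + f)/(2*f) (h(f) = (302 + f)/((2*f)) = (302 + f)*(1/(2*f)) = (302 + f)/(2*f))
35872/h(14) = 35872/(((½)*(302 + 14)/14)) = 35872/(((½)*(1/14)*316)) = 35872/(79/7) = 35872*(7/79) = 251104/79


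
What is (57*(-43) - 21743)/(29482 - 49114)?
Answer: 12097/9816 ≈ 1.2324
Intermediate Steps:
(57*(-43) - 21743)/(29482 - 49114) = (-2451 - 21743)/(-19632) = -24194*(-1/19632) = 12097/9816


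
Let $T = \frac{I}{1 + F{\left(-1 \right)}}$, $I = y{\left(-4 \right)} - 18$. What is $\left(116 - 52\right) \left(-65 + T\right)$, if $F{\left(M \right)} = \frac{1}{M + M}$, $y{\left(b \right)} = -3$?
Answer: $-6848$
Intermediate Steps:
$F{\left(M \right)} = \frac{1}{2 M}$
$I = -21$ ($I = -3 - 18 = -21$)
$T = -42$ ($T = - \frac{21}{1 + \frac{1}{2 \left(-1\right)}} = - \frac{21}{1 + \frac{1}{2} \left(-1\right)} = - \frac{21}{1 - \frac{1}{2}} = - 21 \frac{1}{\frac{1}{2}} = \left(-21\right) 2 = -42$)
$\left(116 - 52\right) \left(-65 + T\right) = \left(116 - 52\right) \left(-65 - 42\right) = 64 \left(-107\right) = -6848$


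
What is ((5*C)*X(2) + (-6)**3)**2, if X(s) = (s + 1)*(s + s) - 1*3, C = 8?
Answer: 20736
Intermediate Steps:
X(s) = -3 + 2*s*(1 + s) (X(s) = (1 + s)*(2*s) - 3 = 2*s*(1 + s) - 3 = -3 + 2*s*(1 + s))
((5*C)*X(2) + (-6)**3)**2 = ((5*8)*(-3 + 2*2 + 2*2**2) + (-6)**3)**2 = (40*(-3 + 4 + 2*4) - 216)**2 = (40*(-3 + 4 + 8) - 216)**2 = (40*9 - 216)**2 = (360 - 216)**2 = 144**2 = 20736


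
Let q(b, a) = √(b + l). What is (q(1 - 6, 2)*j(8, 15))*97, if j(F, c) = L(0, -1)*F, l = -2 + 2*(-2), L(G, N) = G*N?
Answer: 0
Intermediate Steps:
l = -6 (l = -2 - 4 = -6)
q(b, a) = √(-6 + b) (q(b, a) = √(b - 6) = √(-6 + b))
j(F, c) = 0 (j(F, c) = (0*(-1))*F = 0*F = 0)
(q(1 - 6, 2)*j(8, 15))*97 = (√(-6 + (1 - 6))*0)*97 = (√(-6 - 5)*0)*97 = (√(-11)*0)*97 = ((I*√11)*0)*97 = 0*97 = 0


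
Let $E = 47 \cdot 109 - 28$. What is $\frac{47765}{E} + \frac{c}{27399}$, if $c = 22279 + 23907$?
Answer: $\frac{308806181}{27919581} \approx 11.061$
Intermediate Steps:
$c = 46186$
$E = 5095$ ($E = 5123 - 28 = 5095$)
$\frac{47765}{E} + \frac{c}{27399} = \frac{47765}{5095} + \frac{46186}{27399} = 47765 \cdot \frac{1}{5095} + 46186 \cdot \frac{1}{27399} = \frac{9553}{1019} + \frac{46186}{27399} = \frac{308806181}{27919581}$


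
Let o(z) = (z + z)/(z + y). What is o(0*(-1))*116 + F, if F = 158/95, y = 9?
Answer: 158/95 ≈ 1.6632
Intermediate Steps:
o(z) = 2*z/(9 + z) (o(z) = (z + z)/(z + 9) = (2*z)/(9 + z) = 2*z/(9 + z))
F = 158/95 (F = 158*(1/95) = 158/95 ≈ 1.6632)
o(0*(-1))*116 + F = (2*(0*(-1))/(9 + 0*(-1)))*116 + 158/95 = (2*0/(9 + 0))*116 + 158/95 = (2*0/9)*116 + 158/95 = (2*0*(⅑))*116 + 158/95 = 0*116 + 158/95 = 0 + 158/95 = 158/95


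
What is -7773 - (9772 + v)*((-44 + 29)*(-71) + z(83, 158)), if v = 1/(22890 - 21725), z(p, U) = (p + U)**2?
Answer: -673349654171/1165 ≈ -5.7798e+8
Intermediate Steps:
z(p, U) = (U + p)**2
v = 1/1165 ≈ 0.00085837
-7773 - (9772 + v)*((-44 + 29)*(-71) + z(83, 158)) = -7773 - (9772 + 1/1165)*((-44 + 29)*(-71) + (158 + 83)**2) = -7773 - 11384381*(-15*(-71) + 241**2)/1165 = -7773 - 11384381*(1065 + 58081)/1165 = -7773 - 11384381*59146/1165 = -7773 - 1*673340598626/1165 = -7773 - 673340598626/1165 = -673349654171/1165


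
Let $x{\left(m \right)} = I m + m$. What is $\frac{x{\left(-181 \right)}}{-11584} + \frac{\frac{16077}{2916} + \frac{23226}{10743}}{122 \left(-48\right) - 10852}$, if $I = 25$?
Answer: $\frac{47198375477}{116312140512} \approx 0.40579$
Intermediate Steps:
$x{\left(m \right)} = 26 m$ ($x{\left(m \right)} = 25 m + m = 26 m$)
$\frac{x{\left(-181 \right)}}{-11584} + \frac{\frac{16077}{2916} + \frac{23226}{10743}}{122 \left(-48\right) - 10852} = \frac{26 \left(-181\right)}{-11584} + \frac{\frac{16077}{2916} + \frac{23226}{10743}}{122 \left(-48\right) - 10852} = \left(-4706\right) \left(- \frac{1}{11584}\right) + \frac{16077 \cdot \frac{1}{2916} + 23226 \cdot \frac{1}{10743}}{-5856 - 10852} = \frac{13}{32} + \frac{\frac{5359}{972} + \frac{7742}{3581}}{-16708} = \frac{13}{32} + \frac{26715803}{3480732} \left(- \frac{1}{16708}\right) = \frac{13}{32} - \frac{26715803}{58156070256} = \frac{47198375477}{116312140512}$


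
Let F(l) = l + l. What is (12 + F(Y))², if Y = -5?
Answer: 4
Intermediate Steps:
F(l) = 2*l
(12 + F(Y))² = (12 + 2*(-5))² = (12 - 10)² = 2² = 4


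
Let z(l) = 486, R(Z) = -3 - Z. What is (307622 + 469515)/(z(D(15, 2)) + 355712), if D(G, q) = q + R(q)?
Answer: 777137/356198 ≈ 2.1818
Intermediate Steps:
D(G, q) = -3 (D(G, q) = q + (-3 - q) = -3)
(307622 + 469515)/(z(D(15, 2)) + 355712) = (307622 + 469515)/(486 + 355712) = 777137/356198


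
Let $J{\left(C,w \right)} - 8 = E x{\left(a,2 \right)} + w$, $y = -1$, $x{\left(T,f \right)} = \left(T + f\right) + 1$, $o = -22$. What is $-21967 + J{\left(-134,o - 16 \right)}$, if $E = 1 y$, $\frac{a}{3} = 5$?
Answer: $-22015$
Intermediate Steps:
$a = 15$ ($a = 3 \cdot 5 = 15$)
$x{\left(T,f \right)} = 1 + T + f$
$E = -1$ ($E = 1 \left(-1\right) = -1$)
$J{\left(C,w \right)} = -10 + w$ ($J{\left(C,w \right)} = 8 + \left(- (1 + 15 + 2) + w\right) = 8 + \left(\left(-1\right) 18 + w\right) = 8 + \left(-18 + w\right) = -10 + w$)
$-21967 + J{\left(-134,o - 16 \right)} = -21967 - 48 = -22015$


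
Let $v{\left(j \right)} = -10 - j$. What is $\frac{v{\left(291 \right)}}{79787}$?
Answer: $- \frac{301}{79787} \approx -0.0037725$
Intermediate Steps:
$\frac{v{\left(291 \right)}}{79787} = \frac{-10 - 291}{79787} = \left(-10 - 291\right) \frac{1}{79787} = \left(-301\right) \frac{1}{79787} = - \frac{301}{79787}$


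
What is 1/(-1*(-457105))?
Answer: 1/457105 ≈ 2.1877e-6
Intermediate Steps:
1/(-1*(-457105)) = 1/457105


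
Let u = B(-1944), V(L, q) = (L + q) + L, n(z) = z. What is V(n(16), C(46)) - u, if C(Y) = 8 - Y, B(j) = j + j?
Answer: 3882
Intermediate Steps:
B(j) = 2*j
V(L, q) = q + 2*L
u = -3888 (u = 2*(-1944) = -3888)
V(n(16), C(46)) - u = ((8 - 1*46) + 2*16) - 1*(-3888) = ((8 - 46) + 32) + 3888 = (-38 + 32) + 3888 = -6 + 3888 = 3882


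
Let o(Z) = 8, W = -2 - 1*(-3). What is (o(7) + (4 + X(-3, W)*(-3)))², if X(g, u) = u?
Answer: 81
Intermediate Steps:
W = 1 (W = -2 + 3 = 1)
(o(7) + (4 + X(-3, W)*(-3)))² = (8 + (4 + 1*(-3)))² = (8 + (4 - 3))² = (8 + 1)² = 9² = 81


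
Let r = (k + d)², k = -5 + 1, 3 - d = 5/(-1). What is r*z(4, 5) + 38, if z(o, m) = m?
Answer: 118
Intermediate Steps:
d = 8 (d = 3 - 5/(-1) = 3 - 5*(-1) = 3 - 1*(-5) = 3 + 5 = 8)
k = -4
r = 16 (r = (-4 + 8)² = 4² = 16)
r*z(4, 5) + 38 = 16*5 + 38 = 80 + 38 = 118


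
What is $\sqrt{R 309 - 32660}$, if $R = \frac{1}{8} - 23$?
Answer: $\frac{i \sqrt{635654}}{4} \approx 199.32 i$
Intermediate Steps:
$R = - \frac{183}{8}$ ($R = \frac{1}{8} - 23 = - \frac{183}{8} \approx -22.875$)
$\sqrt{R 309 - 32660} = \sqrt{\left(- \frac{183}{8}\right) 309 - 32660} = \sqrt{- \frac{56547}{8} - 32660} = \sqrt{- \frac{317827}{8}} = \frac{i \sqrt{635654}}{4}$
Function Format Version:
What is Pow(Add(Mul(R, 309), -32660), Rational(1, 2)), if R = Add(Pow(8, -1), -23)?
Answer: Mul(Rational(1, 4), I, Pow(635654, Rational(1, 2))) ≈ Mul(199.32, I)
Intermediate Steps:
R = Rational(-183, 8) (R = Add(Rational(1, 8), -23) = Rational(-183, 8) ≈ -22.875)
Pow(Add(Mul(R, 309), -32660), Rational(1, 2)) = Pow(Add(Mul(Rational(-183, 8), 309), -32660), Rational(1, 2)) = Pow(Add(Rational(-56547, 8), -32660), Rational(1, 2)) = Pow(Rational(-317827, 8), Rational(1, 2)) = Mul(Rational(1, 4), I, Pow(635654, Rational(1, 2)))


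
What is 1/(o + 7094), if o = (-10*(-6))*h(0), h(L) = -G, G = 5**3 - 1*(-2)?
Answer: -1/526 ≈ -0.0019011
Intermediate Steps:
G = 127 (G = 125 + 2 = 127)
h(L) = -127 (h(L) = -1*127 = -127)
o = -7620 (o = -10*(-6)*(-127) = 60*(-127) = -7620)
1/(o + 7094) = 1/(-7620 + 7094) = 1/(-526) = -1/526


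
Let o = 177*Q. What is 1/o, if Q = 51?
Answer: 1/9027 ≈ 0.00011078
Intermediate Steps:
o = 9027 (o = 177*51 = 9027)
1/o = 1/9027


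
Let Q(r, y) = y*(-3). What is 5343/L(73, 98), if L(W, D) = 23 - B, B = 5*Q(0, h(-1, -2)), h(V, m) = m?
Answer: -5343/7 ≈ -763.29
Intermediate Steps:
Q(r, y) = -3*y
B = 30 (B = 5*(-3*(-2)) = 5*6 = 30)
L(W, D) = -7 (L(W, D) = 23 - 1*30 = 23 - 30 = -7)
5343/L(73, 98) = 5343/(-7) = 5343*(-⅐) = -5343/7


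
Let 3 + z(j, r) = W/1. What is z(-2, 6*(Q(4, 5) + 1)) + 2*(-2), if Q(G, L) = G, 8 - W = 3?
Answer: -2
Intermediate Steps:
W = 5 (W = 8 - 1*3 = 8 - 3 = 5)
z(j, r) = 2 (z(j, r) = -3 + 5/1 = -3 + 5*1 = -3 + 5 = 2)
z(-2, 6*(Q(4, 5) + 1)) + 2*(-2) = 2 + 2*(-2) = 2 - 4 = -2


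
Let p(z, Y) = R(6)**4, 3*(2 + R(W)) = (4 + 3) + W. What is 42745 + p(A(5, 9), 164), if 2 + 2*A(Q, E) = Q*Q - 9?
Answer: 3464746/81 ≈ 42775.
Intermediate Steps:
A(Q, E) = -11/2 + Q**2/2 (A(Q, E) = -1 + (Q*Q - 9)/2 = -1 + (Q**2 - 9)/2 = -1 + (-9 + Q**2)/2 = -1 + (-9/2 + Q**2/2) = -11/2 + Q**2/2)
R(W) = 1/3 + W/3 (R(W) = -2 + ((4 + 3) + W)/3 = -2 + (7 + W)/3 = -2 + (7/3 + W/3) = 1/3 + W/3)
p(z, Y) = 2401/81 (p(z, Y) = (1/3 + (1/3)*6)**4 = (1/3 + 2)**4 = (7/3)**4 = 2401/81)
42745 + p(A(5, 9), 164) = 42745 + 2401/81 = 3464746/81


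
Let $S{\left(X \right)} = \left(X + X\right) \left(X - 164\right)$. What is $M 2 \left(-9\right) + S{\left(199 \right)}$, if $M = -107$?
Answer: $15856$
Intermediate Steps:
$S{\left(X \right)} = 2 X \left(-164 + X\right)$
$M 2 \left(-9\right) + S{\left(199 \right)} = - 107 \cdot 2 \left(-9\right) + 2 \cdot 199 \left(-164 + 199\right) = \left(-107\right) \left(-18\right) + 2 \cdot 199 \cdot 35 = 1926 + 13930 = 15856$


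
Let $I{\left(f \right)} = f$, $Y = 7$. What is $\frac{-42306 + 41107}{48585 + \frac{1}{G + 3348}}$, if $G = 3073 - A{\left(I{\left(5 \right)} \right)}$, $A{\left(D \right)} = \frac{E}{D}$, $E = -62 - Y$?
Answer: $- \frac{38576626}{1563173795} \approx -0.024678$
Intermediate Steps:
$E = -69$ ($E = -62 - 7 = -69$)
$A{\left(D \right)} = - \frac{69}{D}$
$G = \frac{15434}{5}$ ($G = 3073 - - \frac{69}{5} = 3073 + \frac{69}{5} = \frac{15434}{5} \approx 3086.8$)
$\frac{-42306 + 41107}{48585 + \frac{1}{G + 3348}} = \frac{-42306 + 41107}{48585 + \frac{1}{\frac{15434}{5} + 3348}} = - \frac{1199}{48585 + \frac{1}{\frac{32174}{5}}} = - \frac{1199}{48585 + \frac{5}{32174}} = - \frac{1199}{\frac{1563173795}{32174}} = \left(-1199\right) \frac{32174}{1563173795} = - \frac{38576626}{1563173795}$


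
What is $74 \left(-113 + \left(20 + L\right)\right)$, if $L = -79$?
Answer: $-12728$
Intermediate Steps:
$74 \left(-113 + \left(20 + L\right)\right) = 74 \left(-113 + \left(20 - 79\right)\right) = 74 \left(-113 - 59\right) = 74 \left(-172\right) = -12728$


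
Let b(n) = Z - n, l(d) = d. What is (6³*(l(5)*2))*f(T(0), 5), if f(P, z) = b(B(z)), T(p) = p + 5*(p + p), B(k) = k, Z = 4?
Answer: -2160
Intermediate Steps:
b(n) = 4 - n
T(p) = 11*p (T(p) = p + 5*(2*p) = p + 10*p = 11*p)
f(P, z) = 4 - z
(6³*(l(5)*2))*f(T(0), 5) = (6³*(5*2))*(4 - 1*5) = (216*10)*(4 - 5) = 2160*(-1) = -2160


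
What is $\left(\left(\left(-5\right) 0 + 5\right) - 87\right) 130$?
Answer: $-10660$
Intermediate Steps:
$\left(\left(\left(-5\right) 0 + 5\right) - 87\right) 130 = \left(\left(0 + 5\right) - 87\right) 130 = \left(5 - 87\right) 130 = \left(-82\right) 130 = -10660$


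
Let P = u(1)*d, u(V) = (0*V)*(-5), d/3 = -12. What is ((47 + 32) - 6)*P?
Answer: 0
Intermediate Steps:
d = -36 (d = 3*(-12) = -36)
u(V) = 0 (u(V) = 0*(-5) = 0)
P = 0 (P = 0*(-36) = 0)
((47 + 32) - 6)*P = ((47 + 32) - 6)*0 = (79 - 6)*0 = 73*0 = 0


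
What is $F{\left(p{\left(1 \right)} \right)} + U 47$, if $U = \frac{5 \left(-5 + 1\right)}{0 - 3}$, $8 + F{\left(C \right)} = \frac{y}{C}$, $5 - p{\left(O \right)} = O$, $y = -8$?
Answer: $\frac{910}{3} \approx 303.33$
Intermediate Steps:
$p{\left(O \right)} = 5 - O$
$F{\left(C \right)} = -8 - \frac{8}{C}$
$U = \frac{20}{3}$ ($U = \frac{5 \left(-4\right)}{-3} = \left(- \frac{1}{3}\right) \left(-20\right) = \frac{20}{3} \approx 6.6667$)
$F{\left(p{\left(1 \right)} \right)} + U 47 = \left(-8 - \frac{8}{5 - 1}\right) + \frac{20}{3} \cdot 47 = \left(-8 - \frac{8}{5 - 1}\right) + \frac{940}{3} = \left(-8 - \frac{8}{4}\right) + \frac{940}{3} = \left(-8 - 2\right) + \frac{940}{3} = -10 + \frac{940}{3} = \frac{910}{3}$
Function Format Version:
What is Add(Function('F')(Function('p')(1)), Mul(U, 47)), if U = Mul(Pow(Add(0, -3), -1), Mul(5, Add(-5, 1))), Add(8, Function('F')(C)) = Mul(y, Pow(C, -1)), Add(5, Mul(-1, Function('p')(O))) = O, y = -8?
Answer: Rational(910, 3) ≈ 303.33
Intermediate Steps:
Function('p')(O) = Add(5, Mul(-1, O))
Function('F')(C) = Add(-8, Mul(-8, Pow(C, -1)))
U = Rational(20, 3) (U = Mul(Pow(-3, -1), Mul(5, -4)) = Mul(Rational(-1, 3), -20) = Rational(20, 3) ≈ 6.6667)
Add(Function('F')(Function('p')(1)), Mul(U, 47)) = Add(Add(-8, Mul(-8, Pow(Add(5, Mul(-1, 1)), -1))), Mul(Rational(20, 3), 47)) = Add(Add(-8, Mul(-8, Pow(Add(5, -1), -1))), Rational(940, 3)) = Add(Add(-8, Mul(-8, Pow(4, -1))), Rational(940, 3)) = Add(Add(-8, Mul(-8, Rational(1, 4))), Rational(940, 3)) = Add(Add(-8, -2), Rational(940, 3)) = Add(-10, Rational(940, 3)) = Rational(910, 3)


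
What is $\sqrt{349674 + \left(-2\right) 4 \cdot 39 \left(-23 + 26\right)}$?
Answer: $\sqrt{348738} \approx 590.54$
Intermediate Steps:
$\sqrt{349674 + \left(-2\right) 4 \cdot 39 \left(-23 + 26\right)} = \sqrt{349674 + \left(-8\right) 39 \cdot 3} = \sqrt{349674 - 936} = \sqrt{348738}$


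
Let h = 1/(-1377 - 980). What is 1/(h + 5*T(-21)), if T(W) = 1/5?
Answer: 2357/2356 ≈ 1.0004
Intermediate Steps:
h = -1/2357 (h = 1/(-2357) = -1/2357 ≈ -0.00042427)
T(W) = 1/5
1/(h + 5*T(-21)) = 1/(-1/2357 + 5*(1/5)) = 1/(-1/2357 + 1) = 1/(2356/2357) = 2357/2356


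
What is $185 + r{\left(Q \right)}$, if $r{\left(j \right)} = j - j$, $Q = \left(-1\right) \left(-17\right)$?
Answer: $185$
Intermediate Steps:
$Q = 17$
$r{\left(j \right)} = 0$
$185 + r{\left(Q \right)} = 185 + 0 = 185$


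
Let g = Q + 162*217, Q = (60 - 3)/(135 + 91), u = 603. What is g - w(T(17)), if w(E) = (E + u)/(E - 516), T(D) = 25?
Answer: 3901068679/110966 ≈ 35156.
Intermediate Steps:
Q = 57/226 ≈ 0.25221
w(E) = (603 + E)/(-516 + E) (w(E) = (E + 603)/(E - 516) = (603 + E)/(-516 + E))
g = 7944861/226 (g = 57/226 + 162*217 = 57/226 + 35154 = 7944861/226 ≈ 35154.)
g - w(T(17)) = 7944861/226 - (603 + 25)/(-516 + 25) = 7944861/226 - 628/(-491) = 7944861/226 - (-1)*628/491 = 7944861/226 - 1*(-628/491) = 7944861/226 + 628/491 = 3901068679/110966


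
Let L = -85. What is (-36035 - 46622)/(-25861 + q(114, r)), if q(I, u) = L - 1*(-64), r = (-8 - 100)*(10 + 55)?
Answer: 82657/25882 ≈ 3.1936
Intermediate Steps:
r = -7020 (r = -108*65 = -7020)
q(I, u) = -21 (q(I, u) = -85 - 1*(-64) = -85 + 64 = -21)
(-36035 - 46622)/(-25861 + q(114, r)) = (-36035 - 46622)/(-25861 - 21) = -82657/(-25882) = -82657*(-1/25882) = 82657/25882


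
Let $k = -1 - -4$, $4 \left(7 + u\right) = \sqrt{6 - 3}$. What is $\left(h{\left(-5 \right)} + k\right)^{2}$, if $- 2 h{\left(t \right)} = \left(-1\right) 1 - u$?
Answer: $\frac{3}{64} \approx 0.046875$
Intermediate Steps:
$u = -7 + \frac{\sqrt{3}}{4}$ ($u = -7 + \frac{\sqrt{6 - 3}}{4} = -7 + \frac{\sqrt{3}}{4} \approx -6.567$)
$k = 3$ ($k = -1 + 4 = 3$)
$h{\left(t \right)} = -3 + \frac{\sqrt{3}}{8}$ ($h{\left(t \right)} = - \frac{\left(-1\right) 1 - \left(-7 + \frac{\sqrt{3}}{4}\right)}{2} = - \frac{-1 + \left(7 - \frac{\sqrt{3}}{4}\right)}{2} = - \frac{6 - \frac{\sqrt{3}}{4}}{2} = -3 + \frac{\sqrt{3}}{8}$)
$\left(h{\left(-5 \right)} + k\right)^{2} = \left(\left(-3 + \frac{\sqrt{3}}{8}\right) + 3\right)^{2} = \left(\frac{\sqrt{3}}{8}\right)^{2} = \frac{3}{64}$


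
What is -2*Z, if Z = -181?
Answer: 362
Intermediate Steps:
-2*Z = -2*(-181) = 362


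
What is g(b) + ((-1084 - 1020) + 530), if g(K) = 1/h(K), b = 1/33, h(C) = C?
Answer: -1541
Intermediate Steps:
b = 1/33 ≈ 0.030303
g(K) = 1/K
g(b) + ((-1084 - 1020) + 530) = 1/(1/33) + ((-1084 - 1020) + 530) = 33 + (-2104 + 530) = 33 - 1574 = -1541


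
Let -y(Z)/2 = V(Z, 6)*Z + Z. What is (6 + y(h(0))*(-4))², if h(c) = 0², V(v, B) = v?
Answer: 36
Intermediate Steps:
h(c) = 0
y(Z) = -2*Z - 2*Z² (y(Z) = -2*(Z*Z + Z) = -2*(Z² + Z) = -2*(Z + Z²) = -2*Z - 2*Z²)
(6 + y(h(0))*(-4))² = (6 - 2*0*(1 + 0)*(-4))² = (6 - 2*0*1*(-4))² = (6 + 0*(-4))² = (6 + 0)² = 6² = 36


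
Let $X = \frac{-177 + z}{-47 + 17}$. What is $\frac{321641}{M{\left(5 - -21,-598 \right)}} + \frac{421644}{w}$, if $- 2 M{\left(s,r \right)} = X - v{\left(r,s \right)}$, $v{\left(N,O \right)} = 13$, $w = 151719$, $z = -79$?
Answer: $\frac{487999925506}{3388391} \approx 1.4402 \cdot 10^{5}$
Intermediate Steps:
$X = \frac{128}{15}$ ($X = \frac{-177 - 79}{-47 + 17} = - \frac{256}{-30} = \left(-256\right) \left(- \frac{1}{30}\right) = \frac{128}{15} \approx 8.5333$)
$M{\left(s,r \right)} = \frac{67}{30}$ ($M{\left(s,r \right)} = - \frac{\frac{128}{15} - 13}{2} = \left(- \frac{1}{2}\right) \left(- \frac{67}{15}\right) = \frac{67}{30}$)
$\frac{321641}{M{\left(5 - -21,-598 \right)}} + \frac{421644}{w} = \frac{321641}{\frac{67}{30}} + \frac{421644}{151719} = 321641 \cdot \frac{30}{67} + 421644 \cdot \frac{1}{151719} = \frac{9649230}{67} + \frac{140548}{50573} = \frac{487999925506}{3388391}$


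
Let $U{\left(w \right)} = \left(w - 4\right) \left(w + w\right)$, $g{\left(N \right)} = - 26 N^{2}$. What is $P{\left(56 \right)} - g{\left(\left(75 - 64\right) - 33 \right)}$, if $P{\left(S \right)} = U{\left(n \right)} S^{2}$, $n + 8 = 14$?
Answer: $87848$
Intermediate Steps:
$n = 6$ ($n = -8 + 14 = 6$)
$U{\left(w \right)} = 2 w \left(-4 + w\right)$ ($U{\left(w \right)} = \left(-4 + w\right) 2 w = 2 w \left(-4 + w\right)$)
$P{\left(S \right)} = 24 S^{2}$ ($P{\left(S \right)} = 2 \cdot 6 \left(-4 + 6\right) S^{2} = 2 \cdot 6 \cdot 2 S^{2} = 24 S^{2}$)
$P{\left(56 \right)} - g{\left(\left(75 - 64\right) - 33 \right)} = 24 \cdot 56^{2} - - 26 \left(\left(75 - 64\right) - 33\right)^{2} = 24 \cdot 3136 - - 26 \left(11 - 33\right)^{2} = 75264 - - 26 \left(-22\right)^{2} = 75264 - \left(-26\right) 484 = 75264 - -12584 = 75264 + 12584 = 87848$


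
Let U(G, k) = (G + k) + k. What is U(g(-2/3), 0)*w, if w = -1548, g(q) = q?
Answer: 1032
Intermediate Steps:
U(G, k) = G + 2*k
U(g(-2/3), 0)*w = (-2/3 + 2*0)*(-1548) = (-2*1/3 + 0)*(-1548) = (-2/3 + 0)*(-1548) = -2/3*(-1548) = 1032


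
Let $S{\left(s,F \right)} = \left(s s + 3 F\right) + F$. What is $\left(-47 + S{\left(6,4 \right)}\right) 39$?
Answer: $195$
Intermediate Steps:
$S{\left(s,F \right)} = s^{2} + 4 F$ ($S{\left(s,F \right)} = \left(s^{2} + 3 F\right) + F = s^{2} + 4 F$)
$\left(-47 + S{\left(6,4 \right)}\right) 39 = \left(-47 + \left(6^{2} + 4 \cdot 4\right)\right) 39 = \left(-47 + \left(36 + 16\right)\right) 39 = \left(-47 + 52\right) 39 = 5 \cdot 39 = 195$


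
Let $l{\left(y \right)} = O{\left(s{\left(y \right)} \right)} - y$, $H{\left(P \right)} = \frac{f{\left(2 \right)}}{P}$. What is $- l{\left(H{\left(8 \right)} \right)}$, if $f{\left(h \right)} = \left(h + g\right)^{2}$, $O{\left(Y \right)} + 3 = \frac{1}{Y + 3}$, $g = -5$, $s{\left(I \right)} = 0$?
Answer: $\frac{91}{24} \approx 3.7917$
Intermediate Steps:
$O{\left(Y \right)} = -3 + \frac{1}{3 + Y}$ ($O{\left(Y \right)} = -3 + \frac{1}{Y + 3} = -3 + \frac{1}{3 + Y}$)
$f{\left(h \right)} = \left(-5 + h\right)^{2}$ ($f{\left(h \right)} = \left(h - 5\right)^{2} = \left(-5 + h\right)^{2}$)
$H{\left(P \right)} = \frac{9}{P}$ ($H{\left(P \right)} = \frac{\left(-5 + 2\right)^{2}}{P} = \frac{\left(-3\right)^{2}}{P} = \frac{9}{P}$)
$l{\left(y \right)} = - \frac{8}{3} - y$ ($l{\left(y \right)} = \frac{-8 - 0}{3 + 0} - y = \frac{-8 + 0}{3} - y = \frac{1}{3} \left(-8\right) - y = - \frac{8}{3} - y$)
$- l{\left(H{\left(8 \right)} \right)} = - (- \frac{8}{3} - \frac{9}{8}) = \left(-1\right) \left(- \frac{91}{24}\right) = \frac{91}{24}$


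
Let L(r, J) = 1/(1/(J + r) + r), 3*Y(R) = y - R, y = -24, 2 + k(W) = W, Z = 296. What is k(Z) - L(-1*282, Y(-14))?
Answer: 70970986/241395 ≈ 294.00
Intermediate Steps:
k(W) = -2 + W
Y(R) = -8 - R/3 (Y(R) = (-24 - R)/3 = -8 - R/3)
L(r, J) = 1/(r + 1/(J + r))
k(Z) - L(-1*282, Y(-14)) = (-2 + 296) - ((-8 - ⅓*(-14)) - 1*282)/(1 + (-1*282)² + (-8 - ⅓*(-14))*(-1*282)) = 294 - ((-8 + 14/3) - 282)/(1 + (-282)² + (-8 + 14/3)*(-282)) = 294 - (-10/3 - 282)/(1 + 79524 - 10/3*(-282)) = 294 - (-856)/((1 + 79524 + 940)*3) = 294 - (-856)/(80465*3) = 294 - 1*(-856/241395) = 294 + 856/241395 = 70970986/241395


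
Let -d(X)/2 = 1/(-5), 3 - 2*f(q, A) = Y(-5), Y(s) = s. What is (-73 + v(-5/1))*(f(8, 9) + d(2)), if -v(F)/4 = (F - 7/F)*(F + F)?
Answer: -4774/5 ≈ -954.80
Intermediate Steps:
f(q, A) = 4 (f(q, A) = 3/2 - ½*(-5) = 3/2 + 5/2 = 4)
d(X) = ⅖ (d(X) = -2/(-5) = -2*(-⅕) = ⅖)
v(F) = -8*F*(F - 7/F) (v(F) = -4*(F - 7/F)*(F + F) = -4*(F - 7/F)*2*F = -8*F*(F - 7/F))
(-73 + v(-5/1))*(f(8, 9) + d(2)) = (-73 + (56 - 8*(-5/1)²))*(4 + ⅖) = (-73 + (56 - 8*(-5*1)²))*(22/5) = (-73 + (56 - 8*(-5)²))*(22/5) = (-73 + (56 - 8*25))*(22/5) = (-73 + (56 - 200))*(22/5) = (-73 - 144)*(22/5) = -217*22/5 = -4774/5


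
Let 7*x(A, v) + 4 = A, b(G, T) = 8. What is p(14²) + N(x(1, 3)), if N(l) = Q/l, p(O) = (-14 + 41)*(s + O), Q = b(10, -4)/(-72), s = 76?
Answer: 198295/27 ≈ 7344.3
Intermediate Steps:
x(A, v) = -4/7 + A/7
Q = -⅑ (Q = 8/(-72) = 8*(-1/72) = -⅑ ≈ -0.11111)
p(O) = 2052 + 27*O (p(O) = (-14 + 41)*(76 + O) = 27*(76 + O) = 2052 + 27*O)
N(l) = -1/(9*l)
p(14²) + N(x(1, 3)) = (2052 + 27*14²) - 1/(9*(-4/7 + (⅐)*1)) = (2052 + 27*196) - 1/(9*(-4/7 + ⅐)) = (2052 + 5292) - 1/(9*(-3/7)) = 7344 - ⅑*(-7/3) = 7344 + 7/27 = 198295/27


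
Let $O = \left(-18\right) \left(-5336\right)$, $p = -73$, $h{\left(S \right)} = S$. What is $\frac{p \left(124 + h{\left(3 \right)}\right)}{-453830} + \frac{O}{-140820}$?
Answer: $- \frac{704732027}{1065139010} \approx -0.66163$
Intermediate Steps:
$O = 96048$
$\frac{p \left(124 + h{\left(3 \right)}\right)}{-453830} + \frac{O}{-140820} = \frac{\left(-73\right) \left(124 + 3\right)}{-453830} + \frac{96048}{-140820} = \left(-73\right) 127 \left(- \frac{1}{453830}\right) + 96048 \left(- \frac{1}{140820}\right) = \left(-9271\right) \left(- \frac{1}{453830}\right) - \frac{8004}{11735} = \frac{9271}{453830} - \frac{8004}{11735} = - \frac{704732027}{1065139010}$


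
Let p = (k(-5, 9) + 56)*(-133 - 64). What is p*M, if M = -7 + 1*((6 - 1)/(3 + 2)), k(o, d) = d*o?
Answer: 13002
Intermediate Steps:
p = -2167 (p = (9*(-5) + 56)*(-133 - 64) = (-45 + 56)*(-197) = 11*(-197) = -2167)
M = -6 (M = -7 + 1*(5/5) = -7 + 1*(5*(1/5)) = -7 + 1*1 = -7 + 1 = -6)
p*M = -2167*(-6) = 13002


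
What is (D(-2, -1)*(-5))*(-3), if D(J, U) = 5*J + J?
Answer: -180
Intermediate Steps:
D(J, U) = 6*J
(D(-2, -1)*(-5))*(-3) = ((6*(-2))*(-5))*(-3) = -12*(-5)*(-3) = 60*(-3) = -180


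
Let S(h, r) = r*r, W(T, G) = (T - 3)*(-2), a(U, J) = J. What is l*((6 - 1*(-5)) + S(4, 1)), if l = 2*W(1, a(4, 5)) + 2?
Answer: 120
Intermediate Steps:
W(T, G) = 6 - 2*T (W(T, G) = (-3 + T)*(-2) = 6 - 2*T)
S(h, r) = r**2
l = 10 (l = 2*(6 - 2*1) + 2 = 2*(6 - 2) + 2 = 2*4 + 2 = 8 + 2 = 10)
l*((6 - 1*(-5)) + S(4, 1)) = 10*((6 - 1*(-5)) + 1**2) = 10*((6 + 5) + 1) = 10*(11 + 1) = 10*12 = 120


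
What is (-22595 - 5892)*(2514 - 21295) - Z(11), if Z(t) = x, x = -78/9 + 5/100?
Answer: 32100861337/60 ≈ 5.3501e+8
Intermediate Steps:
x = -517/60 (x = -78*⅑ + 5*(1/100) = -26/3 + 1/20 = -517/60 ≈ -8.6167)
Z(t) = -517/60
(-22595 - 5892)*(2514 - 21295) - Z(11) = (-22595 - 5892)*(2514 - 21295) - 1*(-517/60) = -28487*(-18781) + 517/60 = 535014347 + 517/60 = 32100861337/60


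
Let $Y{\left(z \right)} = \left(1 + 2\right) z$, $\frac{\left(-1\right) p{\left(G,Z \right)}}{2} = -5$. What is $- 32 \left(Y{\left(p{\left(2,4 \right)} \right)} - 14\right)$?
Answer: $-512$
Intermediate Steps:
$p{\left(G,Z \right)} = 10$ ($p{\left(G,Z \right)} = \left(-2\right) \left(-5\right) = 10$)
$Y{\left(z \right)} = 3 z$
$- 32 \left(Y{\left(p{\left(2,4 \right)} \right)} - 14\right) = - 32 \left(3 \cdot 10 - 14\right) = - 32 \left(30 - 14\right) = \left(-32\right) 16 = -512$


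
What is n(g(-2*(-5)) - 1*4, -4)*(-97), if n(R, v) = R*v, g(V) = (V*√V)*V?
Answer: -1552 + 38800*√10 ≈ 1.2114e+5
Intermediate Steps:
g(V) = V^(5/2) (g(V) = V^(3/2)*V = V^(5/2))
n(g(-2*(-5)) - 1*4, -4)*(-97) = (((-2*(-5))^(5/2) - 1*4)*(-4))*(-97) = ((10^(5/2) - 4)*(-4))*(-97) = ((100*√10 - 4)*(-4))*(-97) = ((-4 + 100*√10)*(-4))*(-97) = (16 - 400*√10)*(-97) = -1552 + 38800*√10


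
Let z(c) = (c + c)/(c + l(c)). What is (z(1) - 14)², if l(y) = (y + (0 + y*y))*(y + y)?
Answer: 4624/25 ≈ 184.96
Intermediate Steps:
l(y) = 2*y*(y + y²) (l(y) = (y + (0 + y²))*(2*y) = (y + y²)*(2*y) = 2*y*(y + y²))
z(c) = 2*c/(c + 2*c²*(1 + c)) (z(c) = (c + c)/(c + 2*c²*(1 + c)) = (2*c)/(c + 2*c²*(1 + c)) = 2*c/(c + 2*c²*(1 + c)))
(z(1) - 14)² = (2/(1 + 2*1*(1 + 1)) - 14)² = (2/(1 + 2*1*2) - 14)² = (2/(1 + 4) - 14)² = (2/5 - 14)² = (2*(⅕) - 14)² = (⅖ - 14)² = (-68/5)² = 4624/25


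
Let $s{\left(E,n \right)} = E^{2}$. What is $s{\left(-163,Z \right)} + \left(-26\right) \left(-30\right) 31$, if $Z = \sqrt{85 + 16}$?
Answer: $50749$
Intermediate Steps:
$Z = \sqrt{101} \approx 10.05$
$s{\left(-163,Z \right)} + \left(-26\right) \left(-30\right) 31 = \left(-163\right)^{2} + \left(-26\right) \left(-30\right) 31 = 26569 + 780 \cdot 31 = 26569 + 24180 = 50749$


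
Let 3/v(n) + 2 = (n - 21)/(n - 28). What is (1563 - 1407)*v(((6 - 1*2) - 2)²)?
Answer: -11232/31 ≈ -362.32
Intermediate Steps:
v(n) = 3/(-2 + (-21 + n)/(-28 + n)) (v(n) = 3/(-2 + (n - 21)/(n - 28)) = 3/(-2 + (-21 + n)/(-28 + n)))
(1563 - 1407)*v(((6 - 1*2) - 2)²) = (1563 - 1407)*(3*(28 - ((6 - 1*2) - 2)²)/(-35 + ((6 - 1*2) - 2)²)) = 156*(3*(28 - ((6 - 2) - 2)²)/(-35 + ((6 - 2) - 2)²)) = 156*(3*(28 - (4 - 2)²)/(-35 + (4 - 2)²)) = 156*(3*(28 - 1*2²)/(-35 + 2²)) = 156*(3*(28 - 1*4)/(-35 + 4)) = 156*(3*(28 - 4)/(-31)) = 156*(3*(-1/31)*24) = 156*(-72/31) = -11232/31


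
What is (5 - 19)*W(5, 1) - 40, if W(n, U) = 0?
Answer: -40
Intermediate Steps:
(5 - 19)*W(5, 1) - 40 = (5 - 19)*0 - 40 = -14*0 - 40 = 0 - 40 = -40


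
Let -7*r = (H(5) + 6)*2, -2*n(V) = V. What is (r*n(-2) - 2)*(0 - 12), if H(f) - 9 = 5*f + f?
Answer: 1248/7 ≈ 178.29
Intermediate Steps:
n(V) = -V/2
H(f) = 9 + 6*f (H(f) = 9 + (5*f + f) = 9 + 6*f)
r = -90/7 (r = -((9 + 6*5) + 6)*2/7 = -((9 + 30) + 6)*2/7 = -(39 + 6)*2/7 = -45*2/7 = -⅐*90 = -90/7 ≈ -12.857)
(r*n(-2) - 2)*(0 - 12) = (-(-45)*(-2)/7 - 2)*(0 - 12) = (-90/7*1 - 2)*(-12) = (-90/7 - 2)*(-12) = -104/7*(-12) = 1248/7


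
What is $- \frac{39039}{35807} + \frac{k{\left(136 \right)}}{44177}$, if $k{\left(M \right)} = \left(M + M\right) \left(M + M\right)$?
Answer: $\frac{924519185}{1581845839} \approx 0.58446$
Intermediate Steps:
$k{\left(M \right)} = 4 M^{2}$ ($k{\left(M \right)} = 2 M 2 M = 4 M^{2}$)
$- \frac{39039}{35807} + \frac{k{\left(136 \right)}}{44177} = - \frac{39039}{35807} + \frac{4 \cdot 136^{2}}{44177} = \left(-39039\right) \frac{1}{35807} + 4 \cdot 18496 \cdot \frac{1}{44177} = - \frac{39039}{35807} + 73984 \cdot \frac{1}{44177} = - \frac{39039}{35807} + \frac{73984}{44177} = \frac{924519185}{1581845839}$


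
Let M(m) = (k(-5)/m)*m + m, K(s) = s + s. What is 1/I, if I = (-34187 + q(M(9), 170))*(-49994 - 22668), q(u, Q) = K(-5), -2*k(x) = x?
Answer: 1/2484822414 ≈ 4.0244e-10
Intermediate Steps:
k(x) = -x/2
K(s) = 2*s
M(m) = 5/2 + m (M(m) = ((-½*(-5))/m)*m + m = (5/(2*m))*m + m = 5/2 + m)
q(u, Q) = -10 (q(u, Q) = 2*(-5) = -10)
I = 2484822414 (I = (-34187 - 10)*(-49994 - 22668) = -34197*(-72662) = 2484822414)
1/I = 1/2484822414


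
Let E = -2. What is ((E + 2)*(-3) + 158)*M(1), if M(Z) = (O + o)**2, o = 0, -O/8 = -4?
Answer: 161792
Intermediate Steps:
O = 32 (O = -8*(-4) = 32)
M(Z) = 1024 (M(Z) = (32 + 0)**2 = 32**2 = 1024)
((E + 2)*(-3) + 158)*M(1) = ((-2 + 2)*(-3) + 158)*1024 = (0*(-3) + 158)*1024 = (0 + 158)*1024 = 158*1024 = 161792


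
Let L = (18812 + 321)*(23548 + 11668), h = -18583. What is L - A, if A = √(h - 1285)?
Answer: 673787728 - 2*I*√4967 ≈ 6.7379e+8 - 140.95*I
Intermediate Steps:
L = 673787728 (L = 19133*35216 = 673787728)
A = 2*I*√4967 (A = √(-18583 - 1285) = √(-19868) = 2*I*√4967 ≈ 140.95*I)
L - A = 673787728 - 2*I*√4967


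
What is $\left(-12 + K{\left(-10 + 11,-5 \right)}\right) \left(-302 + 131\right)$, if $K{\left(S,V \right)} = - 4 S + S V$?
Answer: $3591$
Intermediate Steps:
$\left(-12 + K{\left(-10 + 11,-5 \right)}\right) \left(-302 + 131\right) = \left(-12 + \left(-10 + 11\right) \left(-4 - 5\right)\right) \left(-302 + 131\right) = \left(-12 + 1 \left(-9\right)\right) \left(-171\right) = \left(-12 - 9\right) \left(-171\right) = \left(-21\right) \left(-171\right) = 3591$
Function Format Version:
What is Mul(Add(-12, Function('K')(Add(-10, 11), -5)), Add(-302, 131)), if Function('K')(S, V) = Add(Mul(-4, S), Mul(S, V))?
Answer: 3591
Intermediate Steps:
Mul(Add(-12, Function('K')(Add(-10, 11), -5)), Add(-302, 131)) = Mul(Add(-12, Mul(Add(-10, 11), Add(-4, -5))), Add(-302, 131)) = Mul(Add(-12, Mul(1, -9)), -171) = Mul(Add(-12, -9), -171) = Mul(-21, -171) = 3591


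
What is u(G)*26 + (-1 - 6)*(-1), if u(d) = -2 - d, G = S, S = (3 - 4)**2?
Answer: -71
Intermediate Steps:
S = 1 (S = (-1)**2 = 1)
G = 1
u(G)*26 + (-1 - 6)*(-1) = (-2 - 1*1)*26 + (-1 - 6)*(-1) = (-2 - 1)*26 - 7*(-1) = -3*26 + 7 = -78 + 7 = -71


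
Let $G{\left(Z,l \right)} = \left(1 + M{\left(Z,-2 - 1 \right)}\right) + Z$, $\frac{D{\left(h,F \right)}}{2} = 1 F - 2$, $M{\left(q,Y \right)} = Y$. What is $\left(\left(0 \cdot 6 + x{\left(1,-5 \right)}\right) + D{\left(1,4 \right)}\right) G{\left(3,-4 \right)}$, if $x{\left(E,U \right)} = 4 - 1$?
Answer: $7$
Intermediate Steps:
$D{\left(h,F \right)} = -4 + 2 F$ ($D{\left(h,F \right)} = 2 \left(1 F - 2\right) = 2 \left(F - 2\right) = 2 \left(-2 + F\right) = -4 + 2 F$)
$x{\left(E,U \right)} = 3$
$G{\left(Z,l \right)} = -2 + Z$ ($G{\left(Z,l \right)} = \left(1 - 3\right) + Z = -2 + Z$)
$\left(\left(0 \cdot 6 + x{\left(1,-5 \right)}\right) + D{\left(1,4 \right)}\right) G{\left(3,-4 \right)} = \left(\left(0 \cdot 6 + 3\right) + \left(-4 + 2 \cdot 4\right)\right) \left(-2 + 3\right) = \left(\left(0 + 3\right) + \left(-4 + 8\right)\right) 1 = \left(3 + 4\right) 1 = 7 \cdot 1 = 7$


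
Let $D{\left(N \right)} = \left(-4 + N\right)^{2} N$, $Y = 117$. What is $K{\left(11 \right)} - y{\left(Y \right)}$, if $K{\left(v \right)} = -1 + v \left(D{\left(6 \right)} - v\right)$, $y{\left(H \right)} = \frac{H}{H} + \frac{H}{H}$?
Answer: $140$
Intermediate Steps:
$y{\left(H \right)} = 2$ ($y{\left(H \right)} = 1 + 1 = 2$)
$D{\left(N \right)} = N \left(-4 + N\right)^{2}$
$K{\left(v \right)} = -1 + v \left(24 - v\right)$ ($K{\left(v \right)} = -1 + v \left(6 \left(-4 + 6\right)^{2} - v\right) = -1 + v \left(6 \cdot 2^{2} - v\right) = -1 + v \left(6 \cdot 4 - v\right) = -1 + v \left(24 - v\right)$)
$K{\left(11 \right)} - y{\left(Y \right)} = \left(-1 - 11^{2} + 24 \cdot 11\right) - 2 = \left(-1 - 121 + 264\right) - 2 = 142 - 2 = 140$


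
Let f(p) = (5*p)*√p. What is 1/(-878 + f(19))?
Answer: -878/599409 - 95*√19/599409 ≈ -0.0021556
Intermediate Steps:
f(p) = 5*p^(3/2)
1/(-878 + f(19)) = 1/(-878 + 5*19^(3/2)) = 1/(-878 + 5*(19*√19)) = 1/(-878 + 95*√19)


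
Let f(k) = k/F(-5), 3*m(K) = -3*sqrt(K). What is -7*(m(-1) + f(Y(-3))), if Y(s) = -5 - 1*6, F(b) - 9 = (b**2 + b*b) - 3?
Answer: 11/8 + 7*I ≈ 1.375 + 7.0*I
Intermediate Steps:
F(b) = 6 + 2*b**2 (F(b) = 9 + ((b**2 + b*b) - 3) = 9 + ((b**2 + b**2) - 3) = 9 + (2*b**2 - 3) = 9 + (-3 + 2*b**2) = 6 + 2*b**2)
Y(s) = -11 (Y(s) = -5 - 6 = -11)
m(K) = -sqrt(K) (m(K) = (-3*sqrt(K))/3 = -sqrt(K))
f(k) = k/56 (f(k) = k/(6 + 2*(-5)**2) = k/(6 + 2*25) = k/(6 + 50) = k/56)
-7*(m(-1) + f(Y(-3))) = -7*(-sqrt(-1) + (1/56)*(-11)) = -7*(-I - 11/56) = -7*(-11/56 - I) = 11/8 + 7*I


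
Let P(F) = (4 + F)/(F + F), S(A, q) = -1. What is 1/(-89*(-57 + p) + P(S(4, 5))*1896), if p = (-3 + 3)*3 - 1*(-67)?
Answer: -1/3734 ≈ -0.00026781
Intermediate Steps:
p = 67 (p = 0*3 + 67 = 0 + 67 = 67)
P(F) = (4 + F)/(2*F) (P(F) = (4 + F)/((2*F)) = (4 + F)*(1/(2*F)) = (4 + F)/(2*F))
1/(-89*(-57 + p) + P(S(4, 5))*1896) = 1/(-89*(-57 + 67) + ((1/2)*(4 - 1)/(-1))*1896) = 1/(-89*10 + ((1/2)*(-1)*3)*1896) = 1/(-890 - 3/2*1896) = 1/(-890 - 2844) = 1/(-3734) = -1/3734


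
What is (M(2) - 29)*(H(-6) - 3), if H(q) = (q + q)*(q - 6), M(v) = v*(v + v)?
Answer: -2961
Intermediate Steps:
M(v) = 2*v² (M(v) = v*(2*v) = 2*v²)
H(q) = 2*q*(-6 + q) (H(q) = (2*q)*(-6 + q) = 2*q*(-6 + q))
(M(2) - 29)*(H(-6) - 3) = (2*2² - 29)*(2*(-6)*(-6 - 6) - 3) = (2*4 - 29)*(2*(-6)*(-12) - 3) = (8 - 29)*(144 - 3) = -21*141 = -2961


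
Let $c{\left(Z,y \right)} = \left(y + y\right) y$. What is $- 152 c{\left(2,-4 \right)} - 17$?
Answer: $-4881$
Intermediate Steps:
$c{\left(Z,y \right)} = 2 y^{2}$ ($c{\left(Z,y \right)} = 2 y y = 2 y^{2}$)
$- 152 c{\left(2,-4 \right)} - 17 = - 152 \cdot 2 \left(-4\right)^{2} - 17 = - 152 \cdot 2 \cdot 16 - 17 = \left(-152\right) 32 - 17 = -4864 - 17 = -4881$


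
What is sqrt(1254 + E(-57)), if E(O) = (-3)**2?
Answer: sqrt(1263) ≈ 35.539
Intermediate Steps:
E(O) = 9
sqrt(1254 + E(-57)) = sqrt(1254 + 9) = sqrt(1263)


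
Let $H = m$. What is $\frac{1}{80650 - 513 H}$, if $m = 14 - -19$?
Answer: $\frac{1}{63721} \approx 1.5693 \cdot 10^{-5}$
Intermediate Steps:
$m = 33$ ($m = 14 + 19 = 33$)
$H = 33$
$\frac{1}{80650 - 513 H} = \frac{1}{80650 - 16929} = \frac{1}{63721}$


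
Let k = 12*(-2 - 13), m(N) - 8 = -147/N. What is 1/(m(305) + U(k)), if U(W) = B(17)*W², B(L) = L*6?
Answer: 305/1007966293 ≈ 3.0259e-7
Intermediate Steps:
B(L) = 6*L
m(N) = 8 - 147/N
k = -180 (k = 12*(-15) = -180)
U(W) = 102*W² (U(W) = (6*17)*W² = 102*W²)
1/(m(305) + U(k)) = 1/((8 - 147/305) + 102*(-180)²) = 1/((8 - 147*1/305) + 102*32400) = 1/((8 - 147/305) + 3304800) = 1/(2293/305 + 3304800) = 1/(1007966293/305) = 305/1007966293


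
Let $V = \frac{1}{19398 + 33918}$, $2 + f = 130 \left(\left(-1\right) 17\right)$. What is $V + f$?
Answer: $- \frac{117934991}{53316} \approx -2212.0$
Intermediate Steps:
$f = -2212$ ($f = -2 + 130 \left(\left(-1\right) 17\right) = -2 + 130 \left(-17\right) = -2 - 2210 = -2212$)
$V = \frac{1}{53316} \approx 1.8756 \cdot 10^{-5}$
$V + f = \frac{1}{53316} - 2212 = - \frac{117934991}{53316}$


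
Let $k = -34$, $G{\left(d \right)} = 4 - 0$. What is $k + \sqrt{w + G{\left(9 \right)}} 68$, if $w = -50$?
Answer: $-34 + 68 i \sqrt{46} \approx -34.0 + 461.2 i$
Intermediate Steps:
$G{\left(d \right)} = 4$ ($G{\left(d \right)} = 4 + 0 = 4$)
$k + \sqrt{w + G{\left(9 \right)}} 68 = -34 + \sqrt{-50 + 4} \cdot 68 = -34 + \sqrt{-46} \cdot 68 = -34 + i \sqrt{46} \cdot 68 = -34 + 68 i \sqrt{46}$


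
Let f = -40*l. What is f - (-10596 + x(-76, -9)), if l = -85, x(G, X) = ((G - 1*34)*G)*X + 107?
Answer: 89129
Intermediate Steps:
x(G, X) = 107 + G*X*(-34 + G) (x(G, X) = ((G - 34)*G)*X + 107 = ((-34 + G)*G)*X + 107 = (G*(-34 + G))*X + 107 = G*X*(-34 + G) + 107 = 107 + G*X*(-34 + G))
f = 3400 (f = -40*(-85) = 3400)
f - (-10596 + x(-76, -9)) = 3400 - (-10596 + (107 - 9*(-76)**2 - 34*(-76)*(-9))) = 3400 - (-10596 + (107 - 9*5776 - 23256)) = 3400 - (-10596 + (107 - 51984 - 23256)) = 3400 - (-10596 - 75133) = 3400 - 1*(-85729) = 3400 + 85729 = 89129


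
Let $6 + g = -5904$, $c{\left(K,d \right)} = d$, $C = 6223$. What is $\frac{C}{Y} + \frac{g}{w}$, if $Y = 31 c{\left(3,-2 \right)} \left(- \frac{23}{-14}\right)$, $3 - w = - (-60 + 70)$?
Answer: $- \frac{4780123}{9269} \approx -515.71$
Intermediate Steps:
$g = -5910$ ($g = -6 - 5904 = -5910$)
$w = 13$ ($w = 3 - - (-60 + 70) = 3 - \left(-1\right) 10 = 3 - -10 = 3 + 10 = 13$)
$Y = - \frac{713}{7}$ ($Y = 31 \left(-2\right) \left(- \frac{23}{-14}\right) = - 62 \left(\left(-23\right) \left(- \frac{1}{14}\right)\right) = \left(-62\right) \frac{23}{14} = - \frac{713}{7} \approx -101.86$)
$\frac{C}{Y} + \frac{g}{w} = \frac{6223}{- \frac{713}{7}} - \frac{5910}{13} = 6223 \left(- \frac{7}{713}\right) - \frac{5910}{13} = - \frac{43561}{713} - \frac{5910}{13} = - \frac{4780123}{9269}$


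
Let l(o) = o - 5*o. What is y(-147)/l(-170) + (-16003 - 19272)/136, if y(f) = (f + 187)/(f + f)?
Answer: -5185429/19992 ≈ -259.38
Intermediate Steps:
y(f) = (187 + f)/(2*f) (y(f) = (187 + f)/((2*f)) = (187 + f)*(1/(2*f)) = (187 + f)/(2*f))
l(o) = -4*o
y(-147)/l(-170) + (-16003 - 19272)/136 = ((½)*(187 - 147)/(-147))/((-4*(-170))) + (-16003 - 19272)/136 = ((½)*(-1/147)*40)/680 - 35275*1/136 = -20/147*1/680 - 2075/8 = -1/4998 - 2075/8 = -5185429/19992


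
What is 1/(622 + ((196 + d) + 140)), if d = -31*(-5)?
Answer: 1/1113 ≈ 0.00089847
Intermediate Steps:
d = 155
1/(622 + ((196 + d) + 140)) = 1/(622 + ((196 + 155) + 140)) = 1/(622 + (351 + 140)) = 1/(622 + 491) = 1/1113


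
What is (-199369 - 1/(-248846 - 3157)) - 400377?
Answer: -151137791237/252003 ≈ -5.9975e+5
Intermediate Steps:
(-199369 - 1/(-248846 - 3157)) - 400377 = (-199369 - 1/(-252003)) - 400377 = (-199369 - 1*(-1/252003)) - 400377 = (-199369 + 1/252003) - 400377 = -50241586106/252003 - 400377 = -151137791237/252003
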